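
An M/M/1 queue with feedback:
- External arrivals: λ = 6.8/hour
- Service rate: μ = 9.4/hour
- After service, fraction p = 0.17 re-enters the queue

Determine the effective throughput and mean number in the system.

Effective arrival rate: λ_eff = λ/(1-p) = 6.8/(1-0.17) = 6.8/0.83 = 8.19277
ρ = λ_eff/μ = 8.19277/9.4 = 0.871571
L = ρ/(1-ρ) = 0.871571/(1-0.871571) = 6.7864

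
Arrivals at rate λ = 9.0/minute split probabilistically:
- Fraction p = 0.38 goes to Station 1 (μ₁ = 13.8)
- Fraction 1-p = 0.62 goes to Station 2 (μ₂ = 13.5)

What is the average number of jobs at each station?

Effective rates: λ₁ = 9.0×0.38 = 3.42, λ₂ = 9.0×0.62 = 5.58
Station 1: ρ₁ = 3.42/13.8 = 0.24783, L₁ = ρ₁/(1-ρ₁) = 0.24783/(1-0.24783) = 0.3295
Station 2: ρ₂ = 5.58/13.5 = 0.41333, L₂ = ρ₂/(1-ρ₂) = 0.41333/(1-0.41333) = 0.7045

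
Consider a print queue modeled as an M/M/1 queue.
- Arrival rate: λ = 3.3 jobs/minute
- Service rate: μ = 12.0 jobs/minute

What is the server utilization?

Server utilization: ρ = λ/μ
ρ = 3.3/12.0 = 0.2750
The server is busy 27.50% of the time.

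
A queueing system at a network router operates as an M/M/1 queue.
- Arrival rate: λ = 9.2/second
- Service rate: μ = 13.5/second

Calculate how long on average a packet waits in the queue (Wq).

First, compute utilization: ρ = λ/μ = 9.2/13.5 = 0.6815
For M/M/1: Wq = λ/(μ(μ-λ))
Wq = 9.2/(13.5 × (13.5-9.2))
Wq = 9.2/(13.5 × 4.30)
Wq = 0.1585 seconds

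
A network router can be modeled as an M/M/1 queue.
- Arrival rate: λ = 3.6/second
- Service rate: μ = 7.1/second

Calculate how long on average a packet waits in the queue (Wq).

First, compute utilization: ρ = λ/μ = 3.6/7.1 = 0.5070
For M/M/1: Wq = λ/(μ(μ-λ))
Wq = 3.6/(7.1 × (7.1-3.6))
Wq = 3.6/(7.1 × 3.50)
Wq = 0.1449 seconds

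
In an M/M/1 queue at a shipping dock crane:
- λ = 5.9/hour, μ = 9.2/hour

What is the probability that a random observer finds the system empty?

ρ = λ/μ = 5.9/9.2 = 0.6413
P(0) = 1 - ρ = 1 - 0.6413 = 0.3587
The server is idle 35.87% of the time.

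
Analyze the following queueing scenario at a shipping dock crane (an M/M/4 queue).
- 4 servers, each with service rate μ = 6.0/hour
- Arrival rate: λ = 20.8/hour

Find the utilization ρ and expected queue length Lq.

Traffic intensity: ρ = λ/(cμ) = 20.8/(4×6.0) = 0.8667
Since ρ = 0.8667 < 1, system is stable.
Offered load a = λ/μ = cρ = 20.8/6.0 = 3.4667
P₀ = [ Σₙ₌₀^3 aⁿ/n! + a^4/(4!(1-ρ)) ]⁻¹
Σ = a^0/0! + a^1/1! + a^2/2! + a^3/3! = 1.0000 + 3.4667 + 6.0089 + 6.9436 = 17.4192
a^4/(4!(1-ρ)) = 144.4270/(24 × 0.1333333) = 45.1334
P₀ = 1/(17.4192 + 45.1334) = 0.01599
Lq = P₀·a^4·ρ / (4!(1-ρ)²) = 0.0159865 × 144.4270 × 0.866667 / (24 × 0.0177778) = 4.6899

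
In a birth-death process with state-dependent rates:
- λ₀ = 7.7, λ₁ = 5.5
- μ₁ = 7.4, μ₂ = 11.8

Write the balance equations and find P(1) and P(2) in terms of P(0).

Balance equations:
State 0: λ₀P₀ = μ₁P₁ → P₁ = (λ₀/μ₁)P₀ = (7.7/7.4)P₀ = 1.0405P₀
State 1: P₂ = (λ₀λ₁)/(μ₁μ₂)P₀ = (7.7×5.5)/(7.4×11.8)P₀ = 0.4850P₀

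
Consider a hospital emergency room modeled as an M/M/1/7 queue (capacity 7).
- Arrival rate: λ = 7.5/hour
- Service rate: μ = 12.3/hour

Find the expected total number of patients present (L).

ρ = λ/μ = 7.5/12.3 = 0.609756
P₀ = (1-ρ)/(1-ρ^(K+1)) = (1-0.609756)/(1-0.609756^8) = 0.3902/0.9809 = 0.3978
P_K = P₀×ρ^K = 0.3978 × 0.609756^7 = 0.3978 × 0.03134 = 0.01247
L = ρ[1 - (K+1)ρ^K + Kρ^(K+1)] / [(1-ρ)(1-ρ^(K+1))]
L = 0.609756 × (1 - 8×0.03134 + 7×0.01911) / ((1 - 0.609756) × (1 - 0.01911)) = 1.4066 patients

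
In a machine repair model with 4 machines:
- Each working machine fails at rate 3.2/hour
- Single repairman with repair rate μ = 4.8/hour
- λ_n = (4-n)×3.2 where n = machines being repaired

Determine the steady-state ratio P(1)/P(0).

P(1)/P(0) = ∏_{i=0}^{1-1} λ_i/μ_{i+1}
= (4-0)×3.2/4.8
= 2.6667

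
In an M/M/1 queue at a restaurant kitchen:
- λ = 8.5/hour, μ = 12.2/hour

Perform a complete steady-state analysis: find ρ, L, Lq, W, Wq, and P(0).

Step 1: ρ = λ/μ = 8.5/12.2 = 0.6967
Step 2: L = λ/(μ-λ) = 8.5/3.70 = 2.2973
Step 3: Lq = λ²/(μ(μ-λ)) = 72.25/(12.2×3.70) = 1.6006
Step 4: W = 1/(μ-λ) = 1/3.70 = 0.27027
Step 5: Wq = λ/(μ(μ-λ)) = 8.5/(12.2×3.70) = 0.1883
Step 6: P(0) = 1-ρ = 0.3033
Verify: L = λW = 8.5×0.27027 = 2.2973 ✔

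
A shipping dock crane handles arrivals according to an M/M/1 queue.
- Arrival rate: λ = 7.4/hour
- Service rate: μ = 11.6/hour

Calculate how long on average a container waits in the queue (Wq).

First, compute utilization: ρ = λ/μ = 7.4/11.6 = 0.6379
For M/M/1: Wq = λ/(μ(μ-λ))
Wq = 7.4/(11.6 × (11.6-7.4))
Wq = 7.4/(11.6 × 4.20)
Wq = 0.1519 hours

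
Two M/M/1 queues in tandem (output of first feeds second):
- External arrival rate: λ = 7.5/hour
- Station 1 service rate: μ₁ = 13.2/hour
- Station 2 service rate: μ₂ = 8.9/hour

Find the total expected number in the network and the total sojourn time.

By Jackson's theorem, each station behaves as independent M/M/1.
Station 1: ρ₁ = 7.5/13.2 = 0.5682, L₁ = ρ₁/(1-ρ₁) = λ/(μ₁-λ) = 7.5/5.70 = 1.3158
Station 2: ρ₂ = 7.5/8.9 = 0.8427, L₂ = ρ₂/(1-ρ₂) = λ/(μ₂-λ) = 7.5/1.40 = 5.3571
Total: L = L₁ + L₂ = 1.3158 + 5.3571 = 6.6729
W = L/λ = 6.6729/7.5 = 0.8897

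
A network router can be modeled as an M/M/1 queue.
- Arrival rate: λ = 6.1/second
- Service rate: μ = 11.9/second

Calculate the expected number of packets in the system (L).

ρ = λ/μ = 6.1/11.9 = 0.5126
For M/M/1: L = λ/(μ-λ)
L = 6.1/(11.9-6.1) = 6.1/5.80
L = 1.0517 packets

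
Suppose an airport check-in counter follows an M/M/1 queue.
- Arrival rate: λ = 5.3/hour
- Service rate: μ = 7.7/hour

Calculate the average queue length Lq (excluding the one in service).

ρ = λ/μ = 5.3/7.7 = 0.6883
For M/M/1: Lq = λ²/(μ(μ-λ))
Lq = 28.09/(7.7 × 2.40)
Lq = 1.5200 passengers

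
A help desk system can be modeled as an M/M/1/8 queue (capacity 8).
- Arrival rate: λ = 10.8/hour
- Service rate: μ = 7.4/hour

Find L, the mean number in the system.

ρ = λ/μ = 10.8/7.4 = 1.45946
P₀ = (1-ρ)/(1-ρ^(K+1)) = (1-1.45946)/(1-1.45946^9) = -0.4595/-29.0421 = 0.01582
P_K = P₀×ρ^K = 0.015821 × 1.45946^8 = 0.015821 × 20.5844 = 0.3257
L = ρ[1 - (K+1)ρ^K + Kρ^(K+1)] / [(1-ρ)(1-ρ^(K+1))]
L = 1.45946 × (1 - 9×20.5844 + 8×30.0421) / ((1 - 1.45946) × (1 - 30.0421)) = 6.1334 tickets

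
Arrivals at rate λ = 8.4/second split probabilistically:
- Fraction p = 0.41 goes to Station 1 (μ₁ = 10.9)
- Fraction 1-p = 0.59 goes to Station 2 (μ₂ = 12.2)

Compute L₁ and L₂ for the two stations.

Effective rates: λ₁ = 8.4×0.41 = 3.444, λ₂ = 8.4×0.59 = 4.956
Station 1: ρ₁ = 3.444/10.9 = 0.31596, L₁ = ρ₁/(1-ρ₁) = 0.31596/(1-0.31596) = 0.4619
Station 2: ρ₂ = 4.956/12.2 = 0.40623, L₂ = ρ₂/(1-ρ₂) = 0.40623/(1-0.40623) = 0.6842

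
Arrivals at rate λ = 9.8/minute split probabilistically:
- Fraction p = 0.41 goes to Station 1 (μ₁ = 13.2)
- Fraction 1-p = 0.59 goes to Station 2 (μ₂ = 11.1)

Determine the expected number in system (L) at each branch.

Effective rates: λ₁ = 9.8×0.41 = 4.018, λ₂ = 9.8×0.59 = 5.782
Station 1: ρ₁ = 4.018/13.2 = 0.3044, L₁ = ρ₁/(1-ρ₁) = 0.3044/(1-0.3044) = 0.4376
Station 2: ρ₂ = 5.782/11.1 = 0.520901, L₂ = ρ₂/(1-ρ₂) = 0.520901/(1-0.520901) = 1.0873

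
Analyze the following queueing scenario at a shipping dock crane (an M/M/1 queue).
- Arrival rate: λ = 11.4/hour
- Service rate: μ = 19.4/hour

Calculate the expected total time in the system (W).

First, compute utilization: ρ = λ/μ = 11.4/19.4 = 0.5876
For M/M/1: W = 1/(μ-λ)
W = 1/(19.4-11.4) = 1/8.00
W = 0.1250 hours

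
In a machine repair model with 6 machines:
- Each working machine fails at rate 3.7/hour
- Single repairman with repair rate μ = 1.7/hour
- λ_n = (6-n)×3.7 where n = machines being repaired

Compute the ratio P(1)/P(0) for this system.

P(1)/P(0) = ∏_{i=0}^{1-1} λ_i/μ_{i+1}
= (6-0)×3.7/1.7
= 13.0588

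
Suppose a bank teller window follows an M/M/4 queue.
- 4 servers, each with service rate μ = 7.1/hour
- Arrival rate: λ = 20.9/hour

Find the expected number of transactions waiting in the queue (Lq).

Traffic intensity: ρ = λ/(cμ) = 20.9/(4×7.1) = 0.7359
Since ρ = 0.7359 < 1, system is stable.
Offered load a = λ/μ = cρ = 20.9/7.1 = 2.9437
P₀ = [ Σₙ₌₀^3 aⁿ/n! + a^4/(4!(1-ρ)) ]⁻¹
Σ = a^0/0! + a^1/1! + a^2/2! + a^3/3! = 1.00000 + 2.94366 + 4.33257 + 4.25121 = 12.5274
a^4/(4!(1-ρ)) = 75.0848/(24 × 0.264085) = 11.8467
P₀ = 1/(12.5274 + 11.8467) = 0.04103
Lq = P₀·a^4·ρ / (4!(1-ρ)²) = 0.041027 × 75.0848 × 0.73592 / (24 × 0.069741) = 1.3544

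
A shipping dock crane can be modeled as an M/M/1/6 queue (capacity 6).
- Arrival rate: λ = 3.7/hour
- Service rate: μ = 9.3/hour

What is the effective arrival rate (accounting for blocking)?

ρ = λ/μ = 3.7/9.3 = 0.39785
P₀ = (1-ρ)/(1-ρ^(K+1)) = (1-0.39785)/(1-0.39785^7) = 0.6021/0.9984 = 0.6031
P_K = P₀×ρ^K = 0.6031 × 0.39785^6 = 0.6031 × 0.003966 = 0.002392
λ_eff = λ(1-P_K) = 3.7 × (1 - 0.0023917) = 3.7 × 0.99761 = 3.6912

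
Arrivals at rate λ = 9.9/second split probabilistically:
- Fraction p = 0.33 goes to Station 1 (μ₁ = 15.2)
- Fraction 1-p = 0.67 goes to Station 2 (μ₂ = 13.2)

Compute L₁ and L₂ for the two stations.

Effective rates: λ₁ = 9.9×0.33 = 3.267, λ₂ = 9.9×0.67 = 6.633
Station 1: ρ₁ = 3.267/15.2 = 0.21493, L₁ = ρ₁/(1-ρ₁) = 0.21493/(1-0.21493) = 0.2738
Station 2: ρ₂ = 6.633/13.2 = 0.5025, L₂ = ρ₂/(1-ρ₂) = 0.5025/(1-0.5025) = 1.0101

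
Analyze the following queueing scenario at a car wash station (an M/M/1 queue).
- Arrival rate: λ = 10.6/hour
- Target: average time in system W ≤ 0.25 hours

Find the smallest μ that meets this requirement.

For M/M/1: W = 1/(μ-λ)
Need W ≤ 0.25, so 1/(μ-λ) ≤ 0.25
μ - λ ≥ 1/0.25 = 4.0000
μ ≥ 10.6 + 4.0000 = 14.6000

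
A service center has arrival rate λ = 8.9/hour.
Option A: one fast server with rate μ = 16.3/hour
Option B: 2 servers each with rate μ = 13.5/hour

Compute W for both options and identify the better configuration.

Option A: single server μ = 16.3 (M/M/1)
  ρ_A = 8.9/16.3 = 0.5460
  W_A = 1/(μ-λ) = 1/(16.3-8.9) = 1/7.40 = 0.1351

Option B: 2 servers μ = 13.5 (M/M/2)
  ρ_B = λ/(cμ) = 8.9/(2×13.5) = 0.3296
  Offered load a = λ/μ = cρ = 8.9/13.5 = 0.6593
  P₀ = [ Σₙ₌₀^1 aⁿ/n! + a^2/(2!(1-ρ)) ]⁻¹
  Σ = a^0/0! + a^1/1! = 1.0000 + 0.6593 = 1.6593
  a^2/(2!(1-ρ)) = 0.43462/(2 × 0.67037) = 0.3242
  P₀ = 1/(1.6593 + 0.3242) = 0.5042
  Lq = P₀·a^2·ρ / (2!(1-ρ)²) = 0.5042 × 0.4346 × 0.3296 / (2 × 0.4494) = 0.08036
  Wq_B = Lq/λ = 0.080364/8.9 = 0.009030
  W_B = Wq_B + 1/μ = 0.009030 + 0.07407 = 0.08310

Since W_B = 0.08310 < W_A = 0.1351, Option B (multiple servers) has the shorter time in system.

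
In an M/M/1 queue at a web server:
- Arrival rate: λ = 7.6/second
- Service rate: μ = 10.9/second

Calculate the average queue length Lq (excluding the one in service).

ρ = λ/μ = 7.6/10.9 = 0.6972
For M/M/1: Lq = λ²/(μ(μ-λ))
Lq = 57.76/(10.9 × 3.30)
Lq = 1.6058 requests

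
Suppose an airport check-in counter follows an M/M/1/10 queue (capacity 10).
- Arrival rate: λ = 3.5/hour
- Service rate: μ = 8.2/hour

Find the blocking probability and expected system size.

ρ = λ/μ = 3.5/8.2 = 0.4268
P₀ = (1-ρ)/(1-ρ^(K+1)) = (1-0.4268)/(1-0.4268^11) = 0.573200/0.999914 = 0.5732
P_K = P₀×ρ^K = 0.5732 × 0.4268^10 = 0.5732 × 0.0002006 = 0.0001150
Blocking probability P_10 = 0.0001150 (0.01150%)
L = ρ[1 - (K+1)ρ^K + Kρ^(K+1)] / [(1-ρ)(1-ρ^(K+1))]
L = 0.4268 × (1 - 11×0.00020056 + 10×0.000085599) / ((1 - 0.4268) × (1 - 0.000085599)) = 0.7437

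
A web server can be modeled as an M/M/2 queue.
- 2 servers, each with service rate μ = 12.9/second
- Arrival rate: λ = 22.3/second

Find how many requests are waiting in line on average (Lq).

Traffic intensity: ρ = λ/(cμ) = 22.3/(2×12.9) = 0.8643
Since ρ = 0.8643 < 1, system is stable.
Offered load a = λ/μ = cρ = 22.3/12.9 = 1.7287
P₀ = [ Σₙ₌₀^1 aⁿ/n! + a^2/(2!(1-ρ)) ]⁻¹
Σ = a^0/0! + a^1/1! = 1.0000 + 1.7287 = 2.7287
a^2/(2!(1-ρ)) = 2.98834/(2 × 0.135659) = 11.0142
P₀ = 1/(2.728682 + 11.01417) = 0.07277
Lq = P₀·a^2·ρ / (2!(1-ρ)²) = 0.072765 × 2.9883 × 0.86434 / (2 × 0.018403) = 5.1064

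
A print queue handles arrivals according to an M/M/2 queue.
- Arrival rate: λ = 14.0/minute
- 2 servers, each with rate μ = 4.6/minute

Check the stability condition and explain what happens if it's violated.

Stability requires ρ = λ/(cμ) < 1
ρ = 14.0/(2 × 4.6) = 14.0/9.20 = 1.5217
Since 1.5217 ≥ 1, the system is UNSTABLE.
Need c > λ/μ = 14.0/4.6 = 3.04.
Minimum servers needed: c = 4.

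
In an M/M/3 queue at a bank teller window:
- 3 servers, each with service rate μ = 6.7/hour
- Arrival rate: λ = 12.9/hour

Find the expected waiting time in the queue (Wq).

Traffic intensity: ρ = λ/(cμ) = 12.9/(3×6.7) = 0.6418
Since ρ = 0.6418 < 1, system is stable.
Offered load a = λ/μ = cρ = 12.9/6.7 = 1.9254
P₀ = [ Σₙ₌₀^2 aⁿ/n! + a^3/(3!(1-ρ)) ]⁻¹
Σ = a^0/0! + a^1/1! + a^2/2! = 1.0000 + 1.9254 + 1.8535 = 4.7789
a^3/(3!(1-ρ)) = 7.1375/(6 × 0.35821) = 3.3209
P₀ = 1/(4.7789 + 3.3209) = 0.1235
Lq = P₀·a^3·ρ / (3!(1-ρ)²) = 0.12346 × 7.1375 × 0.64179 / (6 × 0.12831) = 0.7346
Wq = Lq/λ = 0.73458/12.9 = 0.05694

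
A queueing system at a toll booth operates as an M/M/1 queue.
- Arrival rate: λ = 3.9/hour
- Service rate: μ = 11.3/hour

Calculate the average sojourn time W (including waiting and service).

First, compute utilization: ρ = λ/μ = 3.9/11.3 = 0.3451
For M/M/1: W = 1/(μ-λ)
W = 1/(11.3-3.9) = 1/7.40
W = 0.1351 hours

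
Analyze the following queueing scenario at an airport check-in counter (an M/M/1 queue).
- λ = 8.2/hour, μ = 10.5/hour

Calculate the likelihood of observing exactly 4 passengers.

ρ = λ/μ = 8.2/10.5 = 0.7810
P(n) = (1-ρ)ρⁿ
P(4) = (1-0.7810) × 0.7810^4
P(4) = 0.21900 × 0.37205
P(4) = 0.08148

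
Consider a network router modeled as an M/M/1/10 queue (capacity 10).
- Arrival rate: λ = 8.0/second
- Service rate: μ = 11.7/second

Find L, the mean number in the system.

ρ = λ/μ = 8.0/11.7 = 0.68376
P₀ = (1-ρ)/(1-ρ^(K+1)) = (1-0.68376)/(1-0.68376^11) = 0.3162/0.9847 = 0.3211
P_K = P₀×ρ^K = 0.32115 × 0.68376^10 = 0.32115 × 0.022338 = 0.007174
L = ρ[1 - (K+1)ρ^K + Kρ^(K+1)] / [(1-ρ)(1-ρ^(K+1))]
L = 0.68376 × (1 - 11×0.022338 + 10×0.015274) / ((1 - 0.68376) × (1 - 0.015274)) = 1.9915 packets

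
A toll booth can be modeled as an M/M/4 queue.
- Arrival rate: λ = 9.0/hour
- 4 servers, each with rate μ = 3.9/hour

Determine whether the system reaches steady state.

Stability requires ρ = λ/(cμ) < 1
ρ = 9.0/(4 × 3.9) = 9.0/15.60 = 0.5769
Since 0.5769 < 1, the system is STABLE.
The servers are busy 57.69% of the time.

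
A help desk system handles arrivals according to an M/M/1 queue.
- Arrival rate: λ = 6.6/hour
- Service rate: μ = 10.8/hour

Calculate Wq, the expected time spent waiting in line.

First, compute utilization: ρ = λ/μ = 6.6/10.8 = 0.6111
For M/M/1: Wq = λ/(μ(μ-λ))
Wq = 6.6/(10.8 × (10.8-6.6))
Wq = 6.6/(10.8 × 4.20)
Wq = 0.1455 hours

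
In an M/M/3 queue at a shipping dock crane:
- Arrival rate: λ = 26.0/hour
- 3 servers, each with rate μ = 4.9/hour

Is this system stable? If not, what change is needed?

Stability requires ρ = λ/(cμ) < 1
ρ = 26.0/(3 × 4.9) = 26.0/14.70 = 1.7687
Since 1.7687 ≥ 1, the system is UNSTABLE.
Need c > λ/μ = 26.0/4.9 = 5.31.
Minimum servers needed: c = 6.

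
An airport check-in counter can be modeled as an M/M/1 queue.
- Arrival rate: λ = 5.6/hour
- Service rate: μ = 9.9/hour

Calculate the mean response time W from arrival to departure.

First, compute utilization: ρ = λ/μ = 5.6/9.9 = 0.5657
For M/M/1: W = 1/(μ-λ)
W = 1/(9.9-5.6) = 1/4.30
W = 0.2326 hours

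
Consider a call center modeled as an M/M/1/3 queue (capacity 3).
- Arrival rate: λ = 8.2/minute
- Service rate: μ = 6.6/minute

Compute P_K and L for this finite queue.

ρ = λ/μ = 8.2/6.6 = 1.24242
P₀ = (1-ρ)/(1-ρ^(K+1)) = (1-1.24242)/(1-1.24242^4) = -0.2424/-1.3827 = 0.1753
P_K = P₀×ρ^K = 0.1753 × 1.24242^3 = 0.1753 × 1.9178 = 0.3362
Blocking probability P_3 = 0.3362 (33.62%)
L = ρ[1 - (K+1)ρ^K + Kρ^(K+1)] / [(1-ρ)(1-ρ^(K+1))]
L = 1.24242 × (1 - 4×1.917809 + 3×2.382724) / ((1 - 1.24242) × (1 - 2.382724)) = 1.7678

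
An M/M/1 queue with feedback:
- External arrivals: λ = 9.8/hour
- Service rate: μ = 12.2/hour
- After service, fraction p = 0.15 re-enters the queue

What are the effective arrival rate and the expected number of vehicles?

Effective arrival rate: λ_eff = λ/(1-p) = 9.8/(1-0.15) = 9.8/0.85 = 11.529412
ρ = λ_eff/μ = 11.529412/12.2 = 0.9450338
L = ρ/(1-ρ) = 0.9450338/(1-0.9450338) = 17.1930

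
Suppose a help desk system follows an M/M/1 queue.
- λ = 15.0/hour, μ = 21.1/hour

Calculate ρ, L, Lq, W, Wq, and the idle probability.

Step 1: ρ = λ/μ = 15.0/21.1 = 0.7109
Step 2: L = λ/(μ-λ) = 15.0/6.10 = 2.4590
Step 3: Lq = λ²/(μ(μ-λ)) = 225.00/(21.1×6.10) = 1.7481
Step 4: W = 1/(μ-λ) = 1/6.10 = 0.163934
Step 5: Wq = λ/(μ(μ-λ)) = 15.0/(21.1×6.10) = 0.1165
Step 6: P(0) = 1-ρ = 0.2891
Verify: L = λW = 15.0×0.163934 = 2.4590 ✔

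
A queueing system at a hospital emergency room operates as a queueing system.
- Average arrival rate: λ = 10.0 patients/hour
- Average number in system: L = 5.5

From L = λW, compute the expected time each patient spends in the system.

Little's Law: L = λW, so W = L/λ
W = 5.5/10.0 = 0.5500 hours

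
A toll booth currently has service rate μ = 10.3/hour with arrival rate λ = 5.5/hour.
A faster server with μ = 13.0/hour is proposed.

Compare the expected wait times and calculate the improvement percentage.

System 1: ρ₁ = 5.5/10.3 = 0.5340, W₁ = 1/(10.3-5.5) = 0.20833
System 2: ρ₂ = 5.5/13.0 = 0.4231, W₂ = 1/(13.0-5.5) = 0.13333
Improvement: (W₁-W₂)/W₁ = (0.20833-0.13333)/0.20833 = 36.00%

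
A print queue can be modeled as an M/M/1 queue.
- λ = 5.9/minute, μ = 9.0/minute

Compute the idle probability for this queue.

ρ = λ/μ = 5.9/9.0 = 0.6556
P(0) = 1 - ρ = 1 - 0.6556 = 0.3444
The server is idle 34.44% of the time.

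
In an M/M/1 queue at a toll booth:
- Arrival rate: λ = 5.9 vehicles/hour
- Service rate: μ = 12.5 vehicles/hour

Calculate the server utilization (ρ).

Server utilization: ρ = λ/μ
ρ = 5.9/12.5 = 0.4720
The server is busy 47.20% of the time.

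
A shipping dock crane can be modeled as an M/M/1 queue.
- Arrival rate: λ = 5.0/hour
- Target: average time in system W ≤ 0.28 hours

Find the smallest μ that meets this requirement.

For M/M/1: W = 1/(μ-λ)
Need W ≤ 0.28, so 1/(μ-λ) ≤ 0.28
μ - λ ≥ 1/0.28 = 3.5714
μ ≥ 5.0 + 3.5714 = 8.5714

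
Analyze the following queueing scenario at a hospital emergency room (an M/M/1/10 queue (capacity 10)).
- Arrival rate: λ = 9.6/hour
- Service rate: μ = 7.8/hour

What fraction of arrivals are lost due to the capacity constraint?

ρ = λ/μ = 9.6/7.8 = 1.23077
P₀ = (1-ρ)/(1-ρ^(K+1)) = (1-1.23077)/(1-1.23077^11) = -0.2308/-8.8163 = 0.02618
P_K = P₀×ρ^K = 0.02618 × 1.23077^10 = 0.02618 × 7.9757 = 0.2088
Blocking probability = 20.88%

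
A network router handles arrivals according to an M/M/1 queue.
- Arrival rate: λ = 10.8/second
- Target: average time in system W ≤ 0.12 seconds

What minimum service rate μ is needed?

For M/M/1: W = 1/(μ-λ)
Need W ≤ 0.12, so 1/(μ-λ) ≤ 0.12
μ - λ ≥ 1/0.12 = 8.3333
μ ≥ 10.8 + 8.3333 = 19.1333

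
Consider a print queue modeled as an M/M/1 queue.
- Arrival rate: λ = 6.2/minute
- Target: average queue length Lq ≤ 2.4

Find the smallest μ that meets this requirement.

For M/M/1: Lq = λ²/(μ(μ-λ))
Need Lq ≤ 2.4, i.e. μ(μ-λ) ≥ λ²/2.4
μ² - 6.2μ - 38.44/2.4 ≥ 0  →  μ² - 6.2μ - 16.01667 ≥ 0
Quadratic formula (positive root): μ = [λ + √(λ² + 4×16.01667)]/2
Discriminant: 38.44 + 4×16.01667 = 102.5067, √102.5067 = 10.1246
μ ≥ (6.2 + 10.1246)/2 = 8.1623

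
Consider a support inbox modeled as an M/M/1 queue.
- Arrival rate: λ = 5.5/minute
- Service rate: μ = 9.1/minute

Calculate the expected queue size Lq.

ρ = λ/μ = 5.5/9.1 = 0.6044
For M/M/1: Lq = λ²/(μ(μ-λ))
Lq = 30.25/(9.1 × 3.60)
Lq = 0.9234 emails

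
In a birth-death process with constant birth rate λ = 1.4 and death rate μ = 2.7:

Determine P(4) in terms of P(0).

For constant rates: P(n)/P(0) = (λ/μ)^n
P(4)/P(0) = (1.4/2.7)^4 = 0.51852^4 = 0.07229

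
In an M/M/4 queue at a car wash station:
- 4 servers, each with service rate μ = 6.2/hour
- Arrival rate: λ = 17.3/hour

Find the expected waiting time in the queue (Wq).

Traffic intensity: ρ = λ/(cμ) = 17.3/(4×6.2) = 0.6976
Since ρ = 0.6976 < 1, system is stable.
Offered load a = λ/μ = cρ = 17.3/6.2 = 2.7903
P₀ = [ Σₙ₌₀^3 aⁿ/n! + a^4/(4!(1-ρ)) ]⁻¹
Σ = a^0/0! + a^1/1! + a^2/2! + a^3/3! = 1.00000 + 2.79032 + 3.89295 + 3.62086 = 11.3041
a^4/(4!(1-ρ)) = 60.6202/(24 × 0.30242) = 8.3521
P₀ = 1/(11.3041 + 8.3521) = 0.05087
Lq = P₀·a^4·ρ / (4!(1-ρ)²) = 0.050874 × 60.6202 × 0.69758 / (24 × 0.091457) = 0.9801
Wq = Lq/λ = 0.9801/17.3 = 0.05665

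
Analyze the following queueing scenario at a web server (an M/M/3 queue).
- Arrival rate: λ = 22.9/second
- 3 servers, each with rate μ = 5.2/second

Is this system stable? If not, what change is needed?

Stability requires ρ = λ/(cμ) < 1
ρ = 22.9/(3 × 5.2) = 22.9/15.60 = 1.4679
Since 1.4679 ≥ 1, the system is UNSTABLE.
Need c > λ/μ = 22.9/5.2 = 4.40.
Minimum servers needed: c = 5.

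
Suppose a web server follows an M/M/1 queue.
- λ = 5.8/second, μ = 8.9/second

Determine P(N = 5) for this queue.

ρ = λ/μ = 5.8/8.9 = 0.6517
P(n) = (1-ρ)ρⁿ
P(5) = (1-0.6517) × 0.6517^5
P(5) = 0.34830 × 0.11755
P(5) = 0.04094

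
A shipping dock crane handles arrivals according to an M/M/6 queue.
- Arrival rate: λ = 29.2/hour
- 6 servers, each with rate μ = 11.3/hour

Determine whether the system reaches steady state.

Stability requires ρ = λ/(cμ) < 1
ρ = 29.2/(6 × 11.3) = 29.2/67.80 = 0.4307
Since 0.4307 < 1, the system is STABLE.
The servers are busy 43.07% of the time.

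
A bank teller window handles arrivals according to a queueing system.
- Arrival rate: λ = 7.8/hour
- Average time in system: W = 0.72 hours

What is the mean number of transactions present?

Little's Law: L = λW
L = 7.8 × 0.72 = 5.6160 transactions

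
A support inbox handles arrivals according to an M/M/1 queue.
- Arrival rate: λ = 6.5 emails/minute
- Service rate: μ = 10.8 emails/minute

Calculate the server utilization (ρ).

Server utilization: ρ = λ/μ
ρ = 6.5/10.8 = 0.6019
The server is busy 60.19% of the time.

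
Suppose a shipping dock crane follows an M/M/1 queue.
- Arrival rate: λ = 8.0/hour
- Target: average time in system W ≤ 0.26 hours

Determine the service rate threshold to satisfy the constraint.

For M/M/1: W = 1/(μ-λ)
Need W ≤ 0.26, so 1/(μ-λ) ≤ 0.26
μ - λ ≥ 1/0.26 = 3.8462
μ ≥ 8.0 + 3.8462 = 11.8462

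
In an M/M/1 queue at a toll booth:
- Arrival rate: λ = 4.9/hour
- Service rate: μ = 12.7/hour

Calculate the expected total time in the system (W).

First, compute utilization: ρ = λ/μ = 4.9/12.7 = 0.3858
For M/M/1: W = 1/(μ-λ)
W = 1/(12.7-4.9) = 1/7.80
W = 0.1282 hours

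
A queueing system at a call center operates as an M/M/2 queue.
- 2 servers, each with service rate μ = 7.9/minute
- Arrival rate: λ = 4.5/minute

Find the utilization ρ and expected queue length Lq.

Traffic intensity: ρ = λ/(cμ) = 4.5/(2×7.9) = 0.2848
Since ρ = 0.2848 < 1, system is stable.
Offered load a = λ/μ = cρ = 4.5/7.9 = 0.5696
P₀ = [ Σₙ₌₀^1 aⁿ/n! + a^2/(2!(1-ρ)) ]⁻¹
Σ = a^0/0! + a^1/1! = 1.0000 + 0.5696 = 1.5696
a^2/(2!(1-ρ)) = 0.32447/(2 × 0.71519) = 0.2268
P₀ = 1/(1.5696 + 0.2268) = 0.5567
Lq = P₀·a^2·ρ / (2!(1-ρ)²) = 0.55665 × 0.32447 × 0.28481 / (2 × 0.51150) = 0.05028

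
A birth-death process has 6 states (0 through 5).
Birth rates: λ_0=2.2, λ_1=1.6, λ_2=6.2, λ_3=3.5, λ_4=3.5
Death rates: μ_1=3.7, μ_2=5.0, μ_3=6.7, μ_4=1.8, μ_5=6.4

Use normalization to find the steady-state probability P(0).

Ratios P(n)/P(0) = (λ₀···λₙ₋₁)/(μ₁···μₙ):
P(1)/P(0) = (2.2)/(3.7) = 0.59459
P(2)/P(0) = (2.2×1.6)/(3.7×5.0) = 0.19027
P(3)/P(0) = (2.2×1.6×6.2)/(3.7×5.0×6.7) = 0.17607
P(4)/P(0) = (2.2×1.6×6.2×3.5)/(3.7×5.0×6.7×1.8) = 0.34236
P(5)/P(0) = (2.2×1.6×6.2×3.5×3.5)/(3.7×5.0×6.7×1.8×6.4) = 0.18723

Normalization: ∑ P(n) = 1
P(0) × (1.0000 + 0.59459 + 0.19027 + 0.17607 + 0.34236 + 0.18723) = 1
P(0) × 2.4905 = 1
P(0) = 1/2.4905 = 0.4015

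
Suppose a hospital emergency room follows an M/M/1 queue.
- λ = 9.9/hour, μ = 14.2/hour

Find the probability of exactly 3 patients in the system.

ρ = λ/μ = 9.9/14.2 = 0.6972
P(n) = (1-ρ)ρⁿ
P(3) = (1-0.6972) × 0.6972^3
P(3) = 0.3028 × 0.3389
P(3) = 0.1026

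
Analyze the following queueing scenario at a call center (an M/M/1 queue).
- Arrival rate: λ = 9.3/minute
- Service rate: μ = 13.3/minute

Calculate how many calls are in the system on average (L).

ρ = λ/μ = 9.3/13.3 = 0.6992
For M/M/1: L = λ/(μ-λ)
L = 9.3/(13.3-9.3) = 9.3/4.00
L = 2.3250 calls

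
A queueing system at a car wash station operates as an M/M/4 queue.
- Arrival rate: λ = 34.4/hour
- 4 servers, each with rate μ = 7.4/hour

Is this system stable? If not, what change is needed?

Stability requires ρ = λ/(cμ) < 1
ρ = 34.4/(4 × 7.4) = 34.4/29.60 = 1.1622
Since 1.1622 ≥ 1, the system is UNSTABLE.
Need c > λ/μ = 34.4/7.4 = 4.65.
Minimum servers needed: c = 5.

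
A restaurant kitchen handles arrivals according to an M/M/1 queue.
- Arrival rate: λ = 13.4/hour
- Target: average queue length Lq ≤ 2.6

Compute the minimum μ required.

For M/M/1: Lq = λ²/(μ(μ-λ))
Need Lq ≤ 2.6, i.e. μ(μ-λ) ≥ λ²/2.6
μ² - 13.4μ - 179.56/2.6 ≥ 0  →  μ² - 13.4μ - 69.06154 ≥ 0
Quadratic formula (positive root): μ = [λ + √(λ² + 4×69.06154)]/2
Discriminant: 179.56 + 4×69.06154 = 455.8062, √455.8062 = 21.3496
μ ≥ (13.4 + 21.3496)/2 = 17.3748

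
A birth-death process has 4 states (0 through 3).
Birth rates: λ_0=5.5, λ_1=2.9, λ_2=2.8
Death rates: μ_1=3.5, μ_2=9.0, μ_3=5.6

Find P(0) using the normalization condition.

Ratios P(n)/P(0) = (λ₀···λₙ₋₁)/(μ₁···μₙ):
P(1)/P(0) = (5.5)/(3.5) = 1.57143
P(2)/P(0) = (5.5×2.9)/(3.5×9.0) = 0.506349
P(3)/P(0) = (5.5×2.9×2.8)/(3.5×9.0×5.6) = 0.253175

Normalization: ∑ P(n) = 1
P(0) × (1.00000 + 1.57143 + 0.506349 + 0.253175) = 1
P(0) × 3.3310 = 1
P(0) = 1/3.3310 = 0.3002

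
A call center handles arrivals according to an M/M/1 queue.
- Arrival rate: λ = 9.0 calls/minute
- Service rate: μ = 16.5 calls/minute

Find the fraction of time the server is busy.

Server utilization: ρ = λ/μ
ρ = 9.0/16.5 = 0.5455
The server is busy 54.55% of the time.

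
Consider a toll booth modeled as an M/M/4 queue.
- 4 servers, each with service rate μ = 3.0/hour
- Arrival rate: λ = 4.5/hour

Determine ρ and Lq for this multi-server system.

Traffic intensity: ρ = λ/(cμ) = 4.5/(4×3.0) = 0.3750
Since ρ = 0.3750 < 1, system is stable.
Offered load a = λ/μ = cρ = 4.5/3.0 = 1.5000
P₀ = [ Σₙ₌₀^3 aⁿ/n! + a^4/(4!(1-ρ)) ]⁻¹
Σ = a^0/0! + a^1/1! + a^2/2! + a^3/3! = 1.0000 + 1.5000 + 1.1250 + 0.5625 = 4.1875
a^4/(4!(1-ρ)) = 5.0625/(24 × 0.6250) = 0.3375
P₀ = 1/(4.1875 + 0.3375) = 0.2210
Lq = P₀·a^4·ρ / (4!(1-ρ)²) = 0.22099 × 5.0625 × 0.37500 / (24 × 0.39062) = 0.04475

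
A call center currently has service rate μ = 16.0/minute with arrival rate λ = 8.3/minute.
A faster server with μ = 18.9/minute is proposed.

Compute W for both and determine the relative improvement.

System 1: ρ₁ = 8.3/16.0 = 0.5188, W₁ = 1/(16.0-8.3) = 0.12987
System 2: ρ₂ = 8.3/18.9 = 0.4392, W₂ = 1/(18.9-8.3) = 0.094340
Improvement: (W₁-W₂)/W₁ = (0.12987-0.094340)/0.12987 = 27.36%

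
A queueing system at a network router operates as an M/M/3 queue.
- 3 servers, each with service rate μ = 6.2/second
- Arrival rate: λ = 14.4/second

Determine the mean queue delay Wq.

Traffic intensity: ρ = λ/(cμ) = 14.4/(3×6.2) = 0.7742
Since ρ = 0.7742 < 1, system is stable.
Offered load a = λ/μ = cρ = 14.4/6.2 = 2.3226
P₀ = [ Σₙ₌₀^2 aⁿ/n! + a^3/(3!(1-ρ)) ]⁻¹
Σ = a^0/0! + a^1/1! + a^2/2! = 1.0000 + 2.3226 + 2.6972 = 6.0198
a^3/(3!(1-ρ)) = 12.5289/(6 × 0.225806) = 9.2475
P₀ = 1/(6.0198 + 9.2475) = 0.06550
Lq = P₀·a^3·ρ / (3!(1-ρ)²) = 0.06550 × 12.5289 × 0.7742 / (6 × 0.05099) = 2.0767
Wq = Lq/λ = 2.0767/14.4 = 0.1442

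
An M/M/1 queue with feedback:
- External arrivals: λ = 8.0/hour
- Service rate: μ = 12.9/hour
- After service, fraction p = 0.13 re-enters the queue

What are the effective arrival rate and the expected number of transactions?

Effective arrival rate: λ_eff = λ/(1-p) = 8.0/(1-0.13) = 8.0/0.87 = 9.1954
ρ = λ_eff/μ = 9.1954/12.9 = 0.712822
L = ρ/(1-ρ) = 0.712822/(1-0.712822) = 2.4822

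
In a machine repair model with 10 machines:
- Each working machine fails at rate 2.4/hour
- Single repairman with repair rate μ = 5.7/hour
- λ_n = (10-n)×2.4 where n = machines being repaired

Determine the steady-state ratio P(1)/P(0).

P(1)/P(0) = ∏_{i=0}^{1-1} λ_i/μ_{i+1}
= (10-0)×2.4/5.7
= 4.2105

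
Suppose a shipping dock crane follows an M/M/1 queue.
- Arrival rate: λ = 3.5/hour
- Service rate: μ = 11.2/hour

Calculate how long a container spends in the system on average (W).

First, compute utilization: ρ = λ/μ = 3.5/11.2 = 0.3125
For M/M/1: W = 1/(μ-λ)
W = 1/(11.2-3.5) = 1/7.70
W = 0.1299 hours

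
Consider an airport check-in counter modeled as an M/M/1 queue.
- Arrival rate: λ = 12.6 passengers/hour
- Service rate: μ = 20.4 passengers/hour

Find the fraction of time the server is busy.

Server utilization: ρ = λ/μ
ρ = 12.6/20.4 = 0.6176
The server is busy 61.76% of the time.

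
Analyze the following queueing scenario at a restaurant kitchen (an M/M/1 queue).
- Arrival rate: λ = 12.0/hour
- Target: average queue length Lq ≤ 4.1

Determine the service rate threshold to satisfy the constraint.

For M/M/1: Lq = λ²/(μ(μ-λ))
Need Lq ≤ 4.1, i.e. μ(μ-λ) ≥ λ²/4.1
μ² - 12.0μ - 144.00/4.1 ≥ 0  →  μ² - 12.0μ - 35.12195 ≥ 0
Quadratic formula (positive root): μ = [λ + √(λ² + 4×35.12195)]/2
Discriminant: 144.00 + 4×35.12195 = 284.4878, √284.4878 = 16.8668
μ ≥ (12.0 + 16.8668)/2 = 14.4334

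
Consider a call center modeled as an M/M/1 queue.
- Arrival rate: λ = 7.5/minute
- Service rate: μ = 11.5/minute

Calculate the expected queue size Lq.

ρ = λ/μ = 7.5/11.5 = 0.6522
For M/M/1: Lq = λ²/(μ(μ-λ))
Lq = 56.25/(11.5 × 4.00)
Lq = 1.2228 calls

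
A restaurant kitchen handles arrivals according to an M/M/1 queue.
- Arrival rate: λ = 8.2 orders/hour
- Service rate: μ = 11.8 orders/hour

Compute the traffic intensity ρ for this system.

Server utilization: ρ = λ/μ
ρ = 8.2/11.8 = 0.6949
The server is busy 69.49% of the time.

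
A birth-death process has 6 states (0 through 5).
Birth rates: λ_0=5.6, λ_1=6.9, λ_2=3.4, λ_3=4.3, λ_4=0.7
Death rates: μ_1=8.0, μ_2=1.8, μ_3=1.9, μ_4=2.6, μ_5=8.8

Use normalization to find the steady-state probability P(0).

Ratios P(n)/P(0) = (λ₀···λₙ₋₁)/(μ₁···μₙ):
P(1)/P(0) = (5.6)/(8.0) = 0.7000
P(2)/P(0) = (5.6×6.9)/(8.0×1.8) = 2.6833
P(3)/P(0) = (5.6×6.9×3.4)/(8.0×1.8×1.9) = 4.8018
P(4)/P(0) = (5.6×6.9×3.4×4.3)/(8.0×1.8×1.9×2.6) = 7.9414
P(5)/P(0) = (5.6×6.9×3.4×4.3×0.7)/(8.0×1.8×1.9×2.6×8.8) = 0.6317

Normalization: ∑ P(n) = 1
P(0) × (1.0000 + 0.7000 + 2.6833 + 4.8018 + 7.9414 + 0.6317) = 1
P(0) × 17.7582 = 1
P(0) = 1/17.7582 = 0.05631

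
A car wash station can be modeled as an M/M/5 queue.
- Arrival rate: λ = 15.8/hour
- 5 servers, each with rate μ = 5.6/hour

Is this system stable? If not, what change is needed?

Stability requires ρ = λ/(cμ) < 1
ρ = 15.8/(5 × 5.6) = 15.8/28.00 = 0.5643
Since 0.5643 < 1, the system is STABLE.
The servers are busy 56.43% of the time.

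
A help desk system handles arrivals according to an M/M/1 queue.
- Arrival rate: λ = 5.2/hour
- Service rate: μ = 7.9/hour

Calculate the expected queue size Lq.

ρ = λ/μ = 5.2/7.9 = 0.6582
For M/M/1: Lq = λ²/(μ(μ-λ))
Lq = 27.04/(7.9 × 2.70)
Lq = 1.2677 tickets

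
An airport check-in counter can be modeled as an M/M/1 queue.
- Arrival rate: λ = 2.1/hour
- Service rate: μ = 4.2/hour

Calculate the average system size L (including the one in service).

ρ = λ/μ = 2.1/4.2 = 0.5000
For M/M/1: L = λ/(μ-λ)
L = 2.1/(4.2-2.1) = 2.1/2.10
L = 1.0000 passengers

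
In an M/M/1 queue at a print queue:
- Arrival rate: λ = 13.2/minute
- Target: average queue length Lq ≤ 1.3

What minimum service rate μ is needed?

For M/M/1: Lq = λ²/(μ(μ-λ))
Need Lq ≤ 1.3, i.e. μ(μ-λ) ≥ λ²/1.3
μ² - 13.2μ - 174.24/1.3 ≥ 0  →  μ² - 13.2μ - 134.03077 ≥ 0
Quadratic formula (positive root): μ = [λ + √(λ² + 4×134.03077)]/2
Discriminant: 174.24 + 4×134.03077 = 710.3631, √710.3631 = 26.6526
μ ≥ (13.2 + 26.6526)/2 = 19.9263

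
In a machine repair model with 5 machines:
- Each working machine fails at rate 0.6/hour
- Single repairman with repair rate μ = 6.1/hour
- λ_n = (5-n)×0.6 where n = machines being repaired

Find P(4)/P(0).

P(4)/P(0) = ∏_{i=0}^{4-1} λ_i/μ_{i+1}
= (5-0)×0.6/6.1 × (5-1)×0.6/6.1 × (5-2)×0.6/6.1 × (5-3)×0.6/6.1
= 0.01123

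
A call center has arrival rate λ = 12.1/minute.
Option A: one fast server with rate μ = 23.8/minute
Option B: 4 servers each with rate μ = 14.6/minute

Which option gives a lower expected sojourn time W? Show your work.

Option A: single server μ = 23.8 (M/M/1)
  ρ_A = 12.1/23.8 = 0.5084
  W_A = 1/(μ-λ) = 1/(23.8-12.1) = 1/11.70 = 0.08547

Option B: 4 servers μ = 14.6 (M/M/4)
  ρ_B = λ/(cμ) = 12.1/(4×14.6) = 0.2072
  Offered load a = λ/μ = cρ = 12.1/14.6 = 0.8288
  P₀ = [ Σₙ₌₀^3 aⁿ/n! + a^4/(4!(1-ρ)) ]⁻¹
  Σ = a^0/0! + a^1/1! + a^2/2! + a^3/3! = 1.0000 + 0.8288 + 0.3434 + 0.09487 = 2.2671
  a^4/(4!(1-ρ)) = 0.47177/(24 × 0.79281) = 0.02479
  P₀ = 1/(2.2671 + 0.02479) = 0.4363
  Lq = P₀·a^4·ρ / (4!(1-ρ)²) = 0.43633 × 0.47177 × 0.20719 / (24 × 0.62854) = 0.002827
  Wq_B = Lq/λ = 0.0028273/12.1 = 0.00023366
  W_B = Wq_B + 1/μ = 0.00023366 + 0.068493 = 0.06873

Since W_B = 0.06873 < W_A = 0.08547, Option B (multiple servers) has the shorter time in system.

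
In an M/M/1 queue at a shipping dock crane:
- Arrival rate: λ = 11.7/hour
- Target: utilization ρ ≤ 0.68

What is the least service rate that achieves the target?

ρ = λ/μ, so μ = λ/ρ
μ ≥ 11.7/0.68 = 17.2059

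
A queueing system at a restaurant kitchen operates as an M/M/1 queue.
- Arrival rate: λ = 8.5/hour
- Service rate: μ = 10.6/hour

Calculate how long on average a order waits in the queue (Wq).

First, compute utilization: ρ = λ/μ = 8.5/10.6 = 0.8019
For M/M/1: Wq = λ/(μ(μ-λ))
Wq = 8.5/(10.6 × (10.6-8.5))
Wq = 8.5/(10.6 × 2.10)
Wq = 0.3819 hours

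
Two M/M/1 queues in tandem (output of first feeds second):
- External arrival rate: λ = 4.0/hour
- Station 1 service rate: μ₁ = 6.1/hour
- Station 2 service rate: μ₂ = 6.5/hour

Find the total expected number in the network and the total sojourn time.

By Jackson's theorem, each station behaves as independent M/M/1.
Station 1: ρ₁ = 4.0/6.1 = 0.6557, L₁ = ρ₁/(1-ρ₁) = λ/(μ₁-λ) = 4.0/2.10 = 1.9048
Station 2: ρ₂ = 4.0/6.5 = 0.6154, L₂ = ρ₂/(1-ρ₂) = λ/(μ₂-λ) = 4.0/2.50 = 1.6000
Total: L = L₁ + L₂ = 1.9048 + 1.6000 = 3.5048
W = L/λ = 3.5048/4.0 = 0.8762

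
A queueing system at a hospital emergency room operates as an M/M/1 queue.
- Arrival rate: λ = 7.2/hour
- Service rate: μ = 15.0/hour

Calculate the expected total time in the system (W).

First, compute utilization: ρ = λ/μ = 7.2/15.0 = 0.4800
For M/M/1: W = 1/(μ-λ)
W = 1/(15.0-7.2) = 1/7.80
W = 0.1282 hours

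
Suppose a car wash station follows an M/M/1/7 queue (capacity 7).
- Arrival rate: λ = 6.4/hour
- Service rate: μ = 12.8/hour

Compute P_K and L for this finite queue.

ρ = λ/μ = 6.4/12.8 = 0.5000
P₀ = (1-ρ)/(1-ρ^(K+1)) = (1-0.5000)/(1-0.5000^8) = 0.5000/0.9961 = 0.5020
P_K = P₀×ρ^K = 0.5020 × 0.5000^7 = 0.5020 × 0.007812 = 0.003922
Blocking probability P_7 = 0.003922 (0.39%)
L = ρ[1 - (K+1)ρ^K + Kρ^(K+1)] / [(1-ρ)(1-ρ^(K+1))]
L = 0.5000 × (1 - 8×0.007812 + 7×0.003906) / ((1 - 0.5000) × (1 - 0.003906)) = 0.9686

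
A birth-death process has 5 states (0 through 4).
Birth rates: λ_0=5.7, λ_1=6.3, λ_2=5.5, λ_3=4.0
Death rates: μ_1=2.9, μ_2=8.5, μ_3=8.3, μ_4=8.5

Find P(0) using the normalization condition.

Ratios P(n)/P(0) = (λ₀···λₙ₋₁)/(μ₁···μₙ):
P(1)/P(0) = (5.7)/(2.9) = 1.9655
P(2)/P(0) = (5.7×6.3)/(2.9×8.5) = 1.4568
P(3)/P(0) = (5.7×6.3×5.5)/(2.9×8.5×8.3) = 0.9653
P(4)/P(0) = (5.7×6.3×5.5×4.0)/(2.9×8.5×8.3×8.5) = 0.4543

Normalization: ∑ P(n) = 1
P(0) × (1.0000 + 1.9655 + 1.4568 + 0.9653 + 0.4543) = 1
P(0) × 5.8419 = 1
P(0) = 1/5.8419 = 0.1712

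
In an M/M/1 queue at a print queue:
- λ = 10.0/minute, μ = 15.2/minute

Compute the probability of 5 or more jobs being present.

ρ = λ/μ = 10.0/15.2 = 0.65789
P(N ≥ n) = ρⁿ
P(N ≥ 5) = 0.65789^5
P(N ≥ 5) = 0.1232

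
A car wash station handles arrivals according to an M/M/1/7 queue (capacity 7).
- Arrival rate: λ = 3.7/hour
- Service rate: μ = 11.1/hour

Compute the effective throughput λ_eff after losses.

ρ = λ/μ = 3.7/11.1 = 0.33333
P₀ = (1-ρ)/(1-ρ^(K+1)) = (1-0.33333)/(1-0.33333^8) = 0.6667/0.9998 = 0.6668
P_K = P₀×ρ^K = 0.6668 × 0.33333^7 = 0.6668 × 0.0004572 = 0.0003049
λ_eff = λ(1-P_K) = 3.7 × (1 - 0.0003049) = 3.7 × 0.9997 = 3.6989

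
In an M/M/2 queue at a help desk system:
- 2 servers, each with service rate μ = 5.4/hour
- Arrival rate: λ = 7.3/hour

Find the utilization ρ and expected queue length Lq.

Traffic intensity: ρ = λ/(cμ) = 7.3/(2×5.4) = 0.6759
Since ρ = 0.6759 < 1, system is stable.
Offered load a = λ/μ = cρ = 7.3/5.4 = 1.3519
P₀ = [ Σₙ₌₀^1 aⁿ/n! + a^2/(2!(1-ρ)) ]⁻¹
Σ = a^0/0! + a^1/1! = 1.0000 + 1.3519 = 2.3519
a^2/(2!(1-ρ)) = 1.8275/(2 × 0.32407) = 2.8196
P₀ = 1/(2.3519 + 2.8196) = 0.1934
Lq = P₀·a^2·ρ / (2!(1-ρ)²) = 0.19337 × 1.8275 × 0.67593 / (2 × 0.10502) = 1.1372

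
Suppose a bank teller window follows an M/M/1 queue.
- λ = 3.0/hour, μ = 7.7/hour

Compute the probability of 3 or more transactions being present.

ρ = λ/μ = 3.0/7.7 = 0.3896
P(N ≥ n) = ρⁿ
P(N ≥ 3) = 0.3896^3
P(N ≥ 3) = 0.05914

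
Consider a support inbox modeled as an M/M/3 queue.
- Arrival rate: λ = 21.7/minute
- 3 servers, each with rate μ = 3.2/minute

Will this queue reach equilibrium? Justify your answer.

Stability requires ρ = λ/(cμ) < 1
ρ = 21.7/(3 × 3.2) = 21.7/9.60 = 2.2604
Since 2.2604 ≥ 1, the system is UNSTABLE.
Need c > λ/μ = 21.7/3.2 = 6.78.
Minimum servers needed: c = 7.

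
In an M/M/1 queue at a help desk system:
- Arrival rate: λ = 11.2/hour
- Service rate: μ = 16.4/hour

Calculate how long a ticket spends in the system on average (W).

First, compute utilization: ρ = λ/μ = 11.2/16.4 = 0.6829
For M/M/1: W = 1/(μ-λ)
W = 1/(16.4-11.2) = 1/5.20
W = 0.1923 hours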